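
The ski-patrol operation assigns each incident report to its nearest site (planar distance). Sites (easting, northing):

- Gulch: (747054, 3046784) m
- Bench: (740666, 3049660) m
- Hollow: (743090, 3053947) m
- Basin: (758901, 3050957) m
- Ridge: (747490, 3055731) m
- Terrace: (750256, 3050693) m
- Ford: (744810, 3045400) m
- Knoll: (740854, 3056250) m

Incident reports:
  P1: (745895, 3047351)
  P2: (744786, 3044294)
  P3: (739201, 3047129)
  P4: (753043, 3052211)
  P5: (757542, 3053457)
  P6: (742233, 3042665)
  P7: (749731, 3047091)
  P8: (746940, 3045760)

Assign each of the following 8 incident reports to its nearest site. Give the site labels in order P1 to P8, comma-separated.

Gulch, Ford, Bench, Terrace, Basin, Ford, Gulch, Gulch

P1 → Gulch (d²=1664770.00)
P2 → Ford (d²=1223812.00)
P3 → Bench (d²=8552186.00)
P4 → Terrace (d²=10071693.00)
P5 → Basin (d²=8096881.00)
P6 → Ford (d²=14121154.00)
P7 → Gulch (d²=7260578.00)
P8 → Gulch (d²=1061572.00)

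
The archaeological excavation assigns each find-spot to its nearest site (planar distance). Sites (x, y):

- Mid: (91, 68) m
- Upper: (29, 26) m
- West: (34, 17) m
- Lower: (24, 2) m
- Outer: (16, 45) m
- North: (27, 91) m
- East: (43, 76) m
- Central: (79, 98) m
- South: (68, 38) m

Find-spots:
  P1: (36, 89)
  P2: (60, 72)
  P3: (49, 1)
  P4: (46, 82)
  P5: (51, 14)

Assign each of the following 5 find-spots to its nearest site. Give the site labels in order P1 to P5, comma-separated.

North, East, West, East, West

P1 → North (d²=85.00)
P2 → East (d²=305.00)
P3 → West (d²=481.00)
P4 → East (d²=45.00)
P5 → West (d²=298.00)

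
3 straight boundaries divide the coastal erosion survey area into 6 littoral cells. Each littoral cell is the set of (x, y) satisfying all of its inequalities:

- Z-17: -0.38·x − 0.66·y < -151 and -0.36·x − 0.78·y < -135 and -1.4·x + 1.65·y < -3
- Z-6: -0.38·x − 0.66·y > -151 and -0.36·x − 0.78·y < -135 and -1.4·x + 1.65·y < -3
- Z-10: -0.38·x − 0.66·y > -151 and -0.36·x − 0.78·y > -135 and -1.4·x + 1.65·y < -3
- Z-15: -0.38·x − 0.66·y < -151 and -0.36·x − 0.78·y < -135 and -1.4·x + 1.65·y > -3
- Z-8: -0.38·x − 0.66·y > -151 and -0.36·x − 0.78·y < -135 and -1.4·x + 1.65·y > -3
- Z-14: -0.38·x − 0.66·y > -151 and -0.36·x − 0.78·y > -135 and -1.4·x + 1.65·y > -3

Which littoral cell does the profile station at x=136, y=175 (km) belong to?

-0.38·136 − 0.66·175 = -167.180, which is < -151
-0.36·136 − 0.78·175 = -185.460, which is < -135
-1.4·136 + 1.65·175 = 98.350, which is > -3
This sign pattern matches Z-15.

Z-15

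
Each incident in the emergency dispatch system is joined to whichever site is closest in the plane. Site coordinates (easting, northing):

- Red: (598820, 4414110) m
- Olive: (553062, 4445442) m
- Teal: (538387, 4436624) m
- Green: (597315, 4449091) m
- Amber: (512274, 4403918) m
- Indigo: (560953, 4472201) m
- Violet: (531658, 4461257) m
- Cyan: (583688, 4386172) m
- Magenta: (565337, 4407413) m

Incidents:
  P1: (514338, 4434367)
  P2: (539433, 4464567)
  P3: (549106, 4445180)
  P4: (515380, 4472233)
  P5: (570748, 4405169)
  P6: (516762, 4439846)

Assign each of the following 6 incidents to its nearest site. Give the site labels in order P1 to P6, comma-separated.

P1 → Teal (d²=583448450.00)
P2 → Violet (d²=71406725.00)
P3 → Olive (d²=15718580.00)
P4 → Violet (d²=385445860.00)
P5 → Magenta (d²=34314457.00)
P6 → Teal (d²=478021909.00)

Teal, Violet, Olive, Violet, Magenta, Teal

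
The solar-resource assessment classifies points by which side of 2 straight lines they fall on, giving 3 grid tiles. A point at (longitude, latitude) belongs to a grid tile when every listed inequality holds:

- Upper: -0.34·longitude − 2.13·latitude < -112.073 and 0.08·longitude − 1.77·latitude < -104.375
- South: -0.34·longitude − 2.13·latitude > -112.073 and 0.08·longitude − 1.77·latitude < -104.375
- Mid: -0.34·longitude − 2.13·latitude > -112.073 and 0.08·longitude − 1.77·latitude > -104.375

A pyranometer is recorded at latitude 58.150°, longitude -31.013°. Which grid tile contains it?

Upper

-0.34·-31.013 − 2.13·58.150 = -113.315, which is < -112.073
0.08·-31.013 − 1.77·58.150 = -105.407, which is < -104.375
This sign pattern matches Upper.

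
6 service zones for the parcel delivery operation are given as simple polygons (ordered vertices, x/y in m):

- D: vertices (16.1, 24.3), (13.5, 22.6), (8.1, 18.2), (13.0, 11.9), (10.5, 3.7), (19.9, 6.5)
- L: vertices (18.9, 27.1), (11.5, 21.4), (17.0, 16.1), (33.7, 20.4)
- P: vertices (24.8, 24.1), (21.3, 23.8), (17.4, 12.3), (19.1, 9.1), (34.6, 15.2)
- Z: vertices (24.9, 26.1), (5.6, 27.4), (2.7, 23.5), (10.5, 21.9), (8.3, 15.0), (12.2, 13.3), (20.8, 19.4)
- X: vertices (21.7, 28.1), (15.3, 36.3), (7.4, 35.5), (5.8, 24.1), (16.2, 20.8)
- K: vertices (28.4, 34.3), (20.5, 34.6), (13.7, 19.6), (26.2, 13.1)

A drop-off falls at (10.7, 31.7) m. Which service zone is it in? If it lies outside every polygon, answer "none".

X

Cast a ray rightward from (10.7, 31.7). For each polygon, the edges (by vertex number in listed order) whose endpoints lie on opposite sides of y = 31.7, where each meets that height, and whether that is right or left of the point:
D: no edge straddles that height → 0 crossings.
L: no edge straddles that height → 0 crossings.
P: no edge straddles that height → 0 crossings.
Z: no edge straddles that height → 0 crossings.
X: 1–2 at x≈18.89 (right), 3–4 at x≈6.87 (left) → 1 crossing.
K: 2–3 at x≈19.19 (right), 4–1 at x≈28.13 (right) → 2 crossings.
Only X has an odd count, so the point is inside X.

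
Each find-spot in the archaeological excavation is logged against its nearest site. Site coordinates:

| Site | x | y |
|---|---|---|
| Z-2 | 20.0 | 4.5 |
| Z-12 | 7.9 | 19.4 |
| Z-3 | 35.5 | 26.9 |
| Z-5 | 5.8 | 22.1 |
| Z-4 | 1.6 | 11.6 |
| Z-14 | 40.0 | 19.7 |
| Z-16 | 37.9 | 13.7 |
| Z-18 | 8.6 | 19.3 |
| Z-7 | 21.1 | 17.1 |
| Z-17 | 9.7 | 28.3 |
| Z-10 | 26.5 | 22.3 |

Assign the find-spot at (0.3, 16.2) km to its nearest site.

Z-4

Squared distances to each site:
Z-2: 524.980; Z-12: 68.000; Z-3: 1353.530; Z-5: 65.060; Z-4: 22.850; Z-14: 1588.340; Z-16: 1420.010; Z-18: 78.500; Z-7: 433.450; Z-17: 234.770; Z-10: 723.650.
Minimum at Z-4.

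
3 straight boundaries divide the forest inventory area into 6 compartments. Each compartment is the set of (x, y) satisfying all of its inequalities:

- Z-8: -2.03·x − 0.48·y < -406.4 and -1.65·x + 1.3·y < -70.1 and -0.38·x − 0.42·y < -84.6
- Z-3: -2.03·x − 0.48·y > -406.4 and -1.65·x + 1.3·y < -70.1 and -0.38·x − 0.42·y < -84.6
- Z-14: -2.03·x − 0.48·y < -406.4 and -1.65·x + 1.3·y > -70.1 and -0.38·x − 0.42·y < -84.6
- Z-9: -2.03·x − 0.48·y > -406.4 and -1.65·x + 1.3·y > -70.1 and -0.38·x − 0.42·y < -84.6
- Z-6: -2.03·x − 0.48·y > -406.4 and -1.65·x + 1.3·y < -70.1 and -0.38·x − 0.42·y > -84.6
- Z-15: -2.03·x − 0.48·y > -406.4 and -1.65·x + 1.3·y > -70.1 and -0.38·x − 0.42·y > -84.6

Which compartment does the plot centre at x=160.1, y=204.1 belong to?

-2.03·160.1 − 0.48·204.1 = -422.971, which is < -406.4
-1.65·160.1 + 1.3·204.1 = 1.165, which is > -70.1
-0.38·160.1 − 0.42·204.1 = -146.560, which is < -84.6
This sign pattern matches Z-14.

Z-14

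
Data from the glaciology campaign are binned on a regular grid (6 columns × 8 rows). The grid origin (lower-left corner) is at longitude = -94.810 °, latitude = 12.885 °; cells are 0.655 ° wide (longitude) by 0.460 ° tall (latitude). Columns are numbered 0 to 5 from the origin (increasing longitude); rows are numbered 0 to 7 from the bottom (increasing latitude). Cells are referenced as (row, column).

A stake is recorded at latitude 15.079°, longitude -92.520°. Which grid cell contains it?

(4, 3)

Column index: ⌊(-92.520 − -94.810) / 0.655⌋ = ⌊3.496⌋ = 3
Row offset from origin: ⌊(15.079 − 12.885) / 0.460⌋ = ⌊4.770⌋ = 4 → row 4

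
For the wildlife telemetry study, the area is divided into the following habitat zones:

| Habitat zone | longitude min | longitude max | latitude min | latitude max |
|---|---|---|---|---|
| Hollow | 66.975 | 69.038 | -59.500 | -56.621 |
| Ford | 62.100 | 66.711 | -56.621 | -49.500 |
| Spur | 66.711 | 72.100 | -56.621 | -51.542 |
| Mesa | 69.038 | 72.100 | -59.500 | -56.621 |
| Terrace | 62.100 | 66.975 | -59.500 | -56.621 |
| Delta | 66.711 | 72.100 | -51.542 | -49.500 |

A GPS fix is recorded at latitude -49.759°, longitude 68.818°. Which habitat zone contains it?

Delta

The point has longitude = 68.818 and latitude = -49.759.
Only Delta satisfies 66.711 ≤ longitude ≤ 72.100 and -51.542 ≤ latitude ≤ -49.500.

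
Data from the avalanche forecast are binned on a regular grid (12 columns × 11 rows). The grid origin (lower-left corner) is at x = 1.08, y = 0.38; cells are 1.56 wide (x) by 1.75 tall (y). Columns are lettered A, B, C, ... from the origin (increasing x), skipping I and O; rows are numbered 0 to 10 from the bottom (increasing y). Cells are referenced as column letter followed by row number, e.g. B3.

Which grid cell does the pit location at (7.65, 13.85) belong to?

E7

Column index: ⌊(7.65 − 1.08) / 1.56⌋ = ⌊4.212⌋ = 4 → column E
Row offset from origin: ⌊(13.85 − 0.38) / 1.75⌋ = ⌊7.697⌋ = 7 → row 7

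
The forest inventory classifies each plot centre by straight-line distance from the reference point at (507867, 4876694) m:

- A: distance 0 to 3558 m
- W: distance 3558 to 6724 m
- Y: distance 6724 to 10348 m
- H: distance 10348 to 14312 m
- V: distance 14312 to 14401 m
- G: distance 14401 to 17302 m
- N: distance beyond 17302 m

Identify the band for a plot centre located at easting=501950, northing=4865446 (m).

Distance = √((501950−507867)² + (4865446−4876694)²) = √(35010889.000 + 126517504.000) = 12709.382 m.
10348 ≤ 12709.382 < 14312 → H.

H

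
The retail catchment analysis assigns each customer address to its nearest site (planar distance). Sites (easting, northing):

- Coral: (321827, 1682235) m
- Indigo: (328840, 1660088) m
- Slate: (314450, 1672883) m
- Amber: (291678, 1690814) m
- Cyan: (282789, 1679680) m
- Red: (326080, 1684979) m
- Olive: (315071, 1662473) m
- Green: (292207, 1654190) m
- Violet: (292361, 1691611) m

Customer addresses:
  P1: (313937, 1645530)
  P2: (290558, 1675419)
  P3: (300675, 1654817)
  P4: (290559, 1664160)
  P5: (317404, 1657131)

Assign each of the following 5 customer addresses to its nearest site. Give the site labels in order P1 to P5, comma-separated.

Olive, Cyan, Green, Green, Olive

P1 → Olive (d²=288351205.00)
P2 → Cyan (d²=78513482.00)
P3 → Green (d²=72100153.00)
P4 → Green (d²=102116804.00)
P5 → Olive (d²=33979853.00)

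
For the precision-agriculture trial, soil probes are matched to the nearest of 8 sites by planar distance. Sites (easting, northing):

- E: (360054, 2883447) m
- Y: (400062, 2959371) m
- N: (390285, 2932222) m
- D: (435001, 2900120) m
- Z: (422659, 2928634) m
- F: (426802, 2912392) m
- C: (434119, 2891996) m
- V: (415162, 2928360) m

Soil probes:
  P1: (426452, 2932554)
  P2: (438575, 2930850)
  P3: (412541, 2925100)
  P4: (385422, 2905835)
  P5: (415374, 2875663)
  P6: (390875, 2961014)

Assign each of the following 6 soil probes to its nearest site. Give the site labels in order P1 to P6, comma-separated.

Z, Z, V, N, C, Y

P1 → Z (d²=29753249.00)
P2 → Z (d²=258229712.00)
P3 → V (d²=17497241.00)
P4 → N (d²=719922538.00)
P5 → C (d²=618141914.00)
P6 → Y (d²=87100418.00)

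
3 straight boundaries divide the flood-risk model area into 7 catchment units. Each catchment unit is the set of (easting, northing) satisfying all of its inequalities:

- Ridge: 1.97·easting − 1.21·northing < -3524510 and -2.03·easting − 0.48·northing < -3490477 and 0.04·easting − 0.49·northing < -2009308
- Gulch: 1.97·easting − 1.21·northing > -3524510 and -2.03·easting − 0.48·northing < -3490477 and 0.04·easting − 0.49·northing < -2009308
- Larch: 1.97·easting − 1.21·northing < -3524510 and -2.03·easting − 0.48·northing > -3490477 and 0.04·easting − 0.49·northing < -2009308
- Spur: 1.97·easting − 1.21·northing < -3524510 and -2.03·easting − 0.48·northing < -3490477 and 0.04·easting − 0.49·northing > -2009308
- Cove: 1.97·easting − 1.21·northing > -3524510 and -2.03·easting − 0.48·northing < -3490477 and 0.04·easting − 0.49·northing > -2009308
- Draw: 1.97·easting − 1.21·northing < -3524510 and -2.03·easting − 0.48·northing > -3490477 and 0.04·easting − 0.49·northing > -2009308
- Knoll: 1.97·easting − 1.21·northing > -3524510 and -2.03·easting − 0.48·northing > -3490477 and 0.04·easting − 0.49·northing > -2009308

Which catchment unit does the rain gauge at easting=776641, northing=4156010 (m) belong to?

1.97·776641 − 1.21·4156010 = -3498789.330, which is > -3524510
-2.03·776641 − 0.48·4156010 = -3571466.030, which is < -3490477
0.04·776641 − 0.49·4156010 = -2005379.260, which is > -2009308
This sign pattern matches Cove.

Cove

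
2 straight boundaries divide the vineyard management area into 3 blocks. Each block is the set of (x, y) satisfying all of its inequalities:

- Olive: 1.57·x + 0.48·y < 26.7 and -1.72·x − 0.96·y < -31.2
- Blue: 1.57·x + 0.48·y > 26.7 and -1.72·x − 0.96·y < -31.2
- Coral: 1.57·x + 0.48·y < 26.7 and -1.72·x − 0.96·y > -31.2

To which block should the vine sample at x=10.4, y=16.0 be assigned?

1.57·10.4 + 0.48·16.0 = 24.008, which is < 26.7
-1.72·10.4 − 0.96·16.0 = -33.248, which is < -31.2
This sign pattern matches Olive.

Olive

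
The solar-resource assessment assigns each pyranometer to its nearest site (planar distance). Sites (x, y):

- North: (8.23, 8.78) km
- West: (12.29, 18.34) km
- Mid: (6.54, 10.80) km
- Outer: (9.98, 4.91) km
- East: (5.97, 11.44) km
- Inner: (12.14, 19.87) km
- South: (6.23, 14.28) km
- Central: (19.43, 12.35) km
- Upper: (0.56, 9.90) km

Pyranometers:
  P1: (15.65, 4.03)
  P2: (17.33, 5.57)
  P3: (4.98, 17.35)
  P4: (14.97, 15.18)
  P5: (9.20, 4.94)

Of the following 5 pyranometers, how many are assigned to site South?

P1 → Outer
P2 → Central
P3 → South
P4 → West
P5 → Outer
1 of the 5 goes to South.

1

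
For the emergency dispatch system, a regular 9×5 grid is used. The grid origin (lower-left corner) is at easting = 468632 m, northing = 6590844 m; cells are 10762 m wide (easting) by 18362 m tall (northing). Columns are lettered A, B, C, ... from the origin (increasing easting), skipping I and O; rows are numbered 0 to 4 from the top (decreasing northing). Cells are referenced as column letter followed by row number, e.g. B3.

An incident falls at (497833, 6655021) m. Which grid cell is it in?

C1

Column index: ⌊(497833 − 468632) / 10762⌋ = ⌊2.713⌋ = 2 → column C
Row offset from origin: ⌊(6655021 − 6590844) / 18362⌋ = ⌊3.495⌋ = 3 → row 1 (counted from top)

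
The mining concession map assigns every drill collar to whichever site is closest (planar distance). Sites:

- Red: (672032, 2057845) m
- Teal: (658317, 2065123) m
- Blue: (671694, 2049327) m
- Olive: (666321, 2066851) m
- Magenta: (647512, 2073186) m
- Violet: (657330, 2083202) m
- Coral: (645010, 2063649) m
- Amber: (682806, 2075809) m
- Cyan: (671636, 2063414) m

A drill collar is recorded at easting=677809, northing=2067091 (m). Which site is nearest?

Squared distances to each site:
Red: 118862245.000; Teal: 383811088.000; Blue: 352952921.000; Olive: 132031744.000; Magenta: 955057234.000; Violet: 678953762.000; Coral: 1087621765.000; Amber: 100973533.000; Cyan: 51626258.000.
Minimum at Cyan.

Cyan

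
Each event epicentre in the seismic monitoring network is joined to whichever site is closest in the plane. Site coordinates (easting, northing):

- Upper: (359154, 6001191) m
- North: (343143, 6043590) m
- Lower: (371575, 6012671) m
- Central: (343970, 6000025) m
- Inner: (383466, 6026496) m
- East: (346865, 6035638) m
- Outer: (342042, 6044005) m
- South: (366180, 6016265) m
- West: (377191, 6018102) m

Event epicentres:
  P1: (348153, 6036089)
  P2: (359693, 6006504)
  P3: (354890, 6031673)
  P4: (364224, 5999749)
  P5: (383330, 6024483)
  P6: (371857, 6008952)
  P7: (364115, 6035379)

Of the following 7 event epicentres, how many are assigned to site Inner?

1

P1 → East
P2 → Upper
P3 → East
P4 → Upper
P5 → Inner
P6 → Lower
P7 → East
1 of the 7 goes to Inner.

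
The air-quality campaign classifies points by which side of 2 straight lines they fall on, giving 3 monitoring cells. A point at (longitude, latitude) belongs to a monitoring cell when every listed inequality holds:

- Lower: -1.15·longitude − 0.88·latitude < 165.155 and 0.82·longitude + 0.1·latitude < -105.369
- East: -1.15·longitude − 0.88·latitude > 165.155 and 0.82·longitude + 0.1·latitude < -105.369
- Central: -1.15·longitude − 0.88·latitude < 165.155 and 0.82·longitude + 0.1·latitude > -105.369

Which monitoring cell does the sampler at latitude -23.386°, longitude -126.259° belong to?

-1.15·-126.259 − 0.88·-23.386 = 165.778, which is > 165.155
0.82·-126.259 + 0.1·-23.386 = -105.871, which is < -105.369
This sign pattern matches East.

East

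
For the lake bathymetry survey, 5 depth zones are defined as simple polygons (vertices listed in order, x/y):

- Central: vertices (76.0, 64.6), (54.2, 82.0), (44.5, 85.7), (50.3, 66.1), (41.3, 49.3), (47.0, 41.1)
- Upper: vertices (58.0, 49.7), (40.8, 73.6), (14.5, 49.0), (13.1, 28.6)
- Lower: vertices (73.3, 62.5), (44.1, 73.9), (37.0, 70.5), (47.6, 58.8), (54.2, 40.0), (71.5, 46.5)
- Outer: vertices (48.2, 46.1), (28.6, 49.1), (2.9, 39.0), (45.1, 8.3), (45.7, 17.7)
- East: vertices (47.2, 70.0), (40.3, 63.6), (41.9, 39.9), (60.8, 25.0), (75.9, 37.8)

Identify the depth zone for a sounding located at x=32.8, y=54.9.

Upper

Cast a ray rightward from (32.8, 54.9). For each polygon, the edges (by vertex number in listed order) whose endpoints lie on opposite sides of y = 54.9, where each meets that height, and whether that is right or left of the point:
Central: 4–5 at x≈44.30 (right), 6–1 at x≈64.03 (right) → 2 crossings.
Upper: 1–2 at x≈54.26 (right), 2–3 at x≈20.81 (left) → 1 crossing.
Lower: 4–5 at x≈48.97 (right), 6–1 at x≈72.44 (right) → 2 crossings.
Outer: no edge straddles that height → 0 crossings.
East: 2–3 at x≈40.89 (right), 5–1 at x≈60.66 (right) → 2 crossings.
Only Upper has an odd count, so the point is inside Upper.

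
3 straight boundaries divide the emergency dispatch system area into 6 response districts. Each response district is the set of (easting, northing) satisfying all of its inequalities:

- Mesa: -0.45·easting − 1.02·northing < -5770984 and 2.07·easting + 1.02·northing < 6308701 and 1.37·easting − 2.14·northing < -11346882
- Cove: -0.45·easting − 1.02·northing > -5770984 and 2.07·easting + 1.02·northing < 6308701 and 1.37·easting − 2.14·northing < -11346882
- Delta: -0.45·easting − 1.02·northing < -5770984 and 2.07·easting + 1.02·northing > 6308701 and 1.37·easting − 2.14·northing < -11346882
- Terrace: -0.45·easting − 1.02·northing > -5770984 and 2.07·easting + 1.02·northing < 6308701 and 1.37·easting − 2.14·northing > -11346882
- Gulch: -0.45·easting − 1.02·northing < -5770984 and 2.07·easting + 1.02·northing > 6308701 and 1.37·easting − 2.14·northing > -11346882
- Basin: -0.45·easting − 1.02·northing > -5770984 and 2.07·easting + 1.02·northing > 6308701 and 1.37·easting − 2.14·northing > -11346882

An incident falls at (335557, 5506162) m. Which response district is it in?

Basin

-0.45·335557 − 1.02·5506162 = -5767285.890, which is > -5770984
2.07·335557 + 1.02·5506162 = 6310888.230, which is > 6308701
1.37·335557 − 2.14·5506162 = -11323473.590, which is > -11346882
This sign pattern matches Basin.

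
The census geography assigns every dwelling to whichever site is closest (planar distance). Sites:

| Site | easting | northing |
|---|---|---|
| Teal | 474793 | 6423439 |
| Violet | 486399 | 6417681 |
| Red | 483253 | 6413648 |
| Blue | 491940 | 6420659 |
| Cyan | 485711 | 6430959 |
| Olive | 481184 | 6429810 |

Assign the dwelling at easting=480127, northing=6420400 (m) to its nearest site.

Squared distances to each site:
Teal: 37687077.000; Violet: 46730945.000; Red: 55361380.000; Blue: 139614050.000; Cyan: 142673537.000; Olive: 89665349.000.
Minimum at Teal.

Teal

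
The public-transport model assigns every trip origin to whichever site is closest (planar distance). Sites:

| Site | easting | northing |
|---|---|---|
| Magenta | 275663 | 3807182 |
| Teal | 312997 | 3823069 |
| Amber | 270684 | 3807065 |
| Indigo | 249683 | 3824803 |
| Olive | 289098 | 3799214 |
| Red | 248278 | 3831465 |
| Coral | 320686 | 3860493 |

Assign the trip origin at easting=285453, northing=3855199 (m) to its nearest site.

Coral

Squared distances to each site:
Magenta: 2401476389.000; Teal: 1791008836.000; Amber: 2535005317.000; Indigo: 2203409716.000; Olive: 3147606250.000; Red: 1945283381.000; Coral: 1269390725.000.
Minimum at Coral.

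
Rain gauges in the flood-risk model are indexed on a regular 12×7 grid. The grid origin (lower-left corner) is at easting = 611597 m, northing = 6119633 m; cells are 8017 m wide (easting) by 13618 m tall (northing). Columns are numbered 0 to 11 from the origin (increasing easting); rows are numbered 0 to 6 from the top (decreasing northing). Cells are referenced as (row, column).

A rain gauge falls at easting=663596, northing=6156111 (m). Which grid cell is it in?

Column index: ⌊(663596 − 611597) / 8017⌋ = ⌊6.486⌋ = 6
Row offset from origin: ⌊(6156111 − 6119633) / 13618⌋ = ⌊2.679⌋ = 2 → row 4 (counted from top)

(4, 6)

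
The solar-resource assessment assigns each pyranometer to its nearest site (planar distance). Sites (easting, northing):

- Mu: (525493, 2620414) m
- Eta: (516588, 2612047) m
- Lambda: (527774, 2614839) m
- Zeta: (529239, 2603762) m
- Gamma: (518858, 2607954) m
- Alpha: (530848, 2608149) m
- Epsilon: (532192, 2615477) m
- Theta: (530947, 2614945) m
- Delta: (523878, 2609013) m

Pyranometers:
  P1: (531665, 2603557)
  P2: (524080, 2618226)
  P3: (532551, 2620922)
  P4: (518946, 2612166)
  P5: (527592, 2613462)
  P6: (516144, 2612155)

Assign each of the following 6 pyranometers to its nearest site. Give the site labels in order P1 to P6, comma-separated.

P1 → Zeta (d²=5927501.00)
P2 → Mu (d²=6783913.00)
P3 → Epsilon (d²=29776906.00)
P4 → Eta (d²=5574325.00)
P5 → Lambda (d²=1929253.00)
P6 → Eta (d²=208800.00)

Zeta, Mu, Epsilon, Eta, Lambda, Eta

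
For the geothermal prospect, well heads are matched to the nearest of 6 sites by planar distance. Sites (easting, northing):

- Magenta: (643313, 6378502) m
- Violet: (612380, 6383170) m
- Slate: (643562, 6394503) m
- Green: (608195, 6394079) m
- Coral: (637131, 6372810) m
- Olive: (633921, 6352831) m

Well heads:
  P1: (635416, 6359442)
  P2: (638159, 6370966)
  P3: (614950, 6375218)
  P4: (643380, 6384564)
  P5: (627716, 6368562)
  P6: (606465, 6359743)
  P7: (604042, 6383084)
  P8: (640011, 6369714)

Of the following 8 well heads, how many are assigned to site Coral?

P1 → Olive
P2 → Coral
P3 → Violet
P4 → Magenta
P5 → Coral
P6 → Violet
P7 → Violet
P8 → Coral
3 of the 8 go to Coral.

3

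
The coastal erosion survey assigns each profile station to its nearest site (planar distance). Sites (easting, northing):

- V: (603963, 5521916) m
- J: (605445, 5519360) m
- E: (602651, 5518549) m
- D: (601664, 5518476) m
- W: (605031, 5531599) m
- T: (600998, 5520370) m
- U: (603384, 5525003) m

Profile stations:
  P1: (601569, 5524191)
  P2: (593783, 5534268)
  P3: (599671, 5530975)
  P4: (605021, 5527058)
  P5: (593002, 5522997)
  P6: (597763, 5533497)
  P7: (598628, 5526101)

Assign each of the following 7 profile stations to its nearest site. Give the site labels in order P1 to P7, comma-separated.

U, W, W, U, T, W, U

P1 → U (d²=3953569.00)
P2 → W (d²=133641065.00)
P3 → W (d²=29118976.00)
P4 → U (d²=6902794.00)
P5 → T (d²=70837145.00)
P6 → W (d²=56426228.00)
P7 → U (d²=23825140.00)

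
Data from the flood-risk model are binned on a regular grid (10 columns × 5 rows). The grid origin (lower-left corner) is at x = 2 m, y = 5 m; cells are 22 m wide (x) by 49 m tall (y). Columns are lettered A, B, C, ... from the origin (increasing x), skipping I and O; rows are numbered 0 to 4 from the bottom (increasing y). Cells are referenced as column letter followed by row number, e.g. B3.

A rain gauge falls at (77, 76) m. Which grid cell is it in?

Column index: ⌊(77 − 2) / 22⌋ = ⌊3.409⌋ = 3 → column D
Row offset from origin: ⌊(76 − 5) / 49⌋ = ⌊1.449⌋ = 1 → row 1

D1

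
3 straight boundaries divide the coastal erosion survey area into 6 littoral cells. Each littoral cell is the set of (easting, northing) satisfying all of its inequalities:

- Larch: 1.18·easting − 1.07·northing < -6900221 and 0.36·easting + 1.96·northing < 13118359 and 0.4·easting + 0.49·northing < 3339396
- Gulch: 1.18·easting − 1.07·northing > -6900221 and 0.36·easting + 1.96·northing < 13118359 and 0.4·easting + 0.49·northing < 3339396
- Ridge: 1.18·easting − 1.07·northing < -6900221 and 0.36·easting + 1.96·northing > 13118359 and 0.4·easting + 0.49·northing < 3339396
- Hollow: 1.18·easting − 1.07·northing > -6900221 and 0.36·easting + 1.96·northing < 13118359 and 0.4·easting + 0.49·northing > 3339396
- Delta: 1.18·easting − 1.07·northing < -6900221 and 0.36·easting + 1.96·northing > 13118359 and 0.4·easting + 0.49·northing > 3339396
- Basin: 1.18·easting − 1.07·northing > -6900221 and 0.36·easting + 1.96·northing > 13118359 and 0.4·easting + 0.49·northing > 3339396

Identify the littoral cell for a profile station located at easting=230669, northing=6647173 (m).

Hollow

1.18·230669 − 1.07·6647173 = -6840285.690, which is > -6900221
0.36·230669 + 1.96·6647173 = 13111499.920, which is < 13118359
0.4·230669 + 0.49·6647173 = 3349382.370, which is > 3339396
This sign pattern matches Hollow.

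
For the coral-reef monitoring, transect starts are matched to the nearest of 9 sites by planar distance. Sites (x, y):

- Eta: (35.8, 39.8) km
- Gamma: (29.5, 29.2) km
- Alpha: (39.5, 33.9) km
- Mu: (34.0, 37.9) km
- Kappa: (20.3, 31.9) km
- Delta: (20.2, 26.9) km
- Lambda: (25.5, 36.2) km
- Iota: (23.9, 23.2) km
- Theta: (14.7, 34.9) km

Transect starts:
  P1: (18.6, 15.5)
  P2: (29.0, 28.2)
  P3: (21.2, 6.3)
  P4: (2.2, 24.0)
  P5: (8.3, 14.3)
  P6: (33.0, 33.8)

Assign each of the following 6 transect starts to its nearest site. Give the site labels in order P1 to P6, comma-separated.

Iota, Gamma, Iota, Theta, Delta, Mu

P1 → Iota (d²=87.38)
P2 → Gamma (d²=1.25)
P3 → Iota (d²=292.90)
P4 → Theta (d²=275.06)
P5 → Delta (d²=300.37)
P6 → Mu (d²=17.81)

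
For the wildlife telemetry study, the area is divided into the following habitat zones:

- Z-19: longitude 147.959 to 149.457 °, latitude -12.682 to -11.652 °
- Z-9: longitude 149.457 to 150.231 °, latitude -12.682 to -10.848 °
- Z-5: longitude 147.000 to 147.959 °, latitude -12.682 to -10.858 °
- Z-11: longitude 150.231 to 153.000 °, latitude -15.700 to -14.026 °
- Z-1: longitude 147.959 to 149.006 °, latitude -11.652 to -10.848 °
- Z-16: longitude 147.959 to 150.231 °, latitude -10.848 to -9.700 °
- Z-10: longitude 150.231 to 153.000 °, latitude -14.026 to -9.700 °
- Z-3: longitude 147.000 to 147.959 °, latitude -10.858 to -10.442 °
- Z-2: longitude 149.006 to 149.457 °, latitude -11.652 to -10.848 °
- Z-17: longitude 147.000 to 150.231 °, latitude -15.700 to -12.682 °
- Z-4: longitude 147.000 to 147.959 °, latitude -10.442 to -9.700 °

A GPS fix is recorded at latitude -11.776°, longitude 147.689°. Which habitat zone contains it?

The point has longitude = 147.689 and latitude = -11.776.
Only Z-5 satisfies 147.000 ≤ longitude ≤ 147.959 and -12.682 ≤ latitude ≤ -10.858.

Z-5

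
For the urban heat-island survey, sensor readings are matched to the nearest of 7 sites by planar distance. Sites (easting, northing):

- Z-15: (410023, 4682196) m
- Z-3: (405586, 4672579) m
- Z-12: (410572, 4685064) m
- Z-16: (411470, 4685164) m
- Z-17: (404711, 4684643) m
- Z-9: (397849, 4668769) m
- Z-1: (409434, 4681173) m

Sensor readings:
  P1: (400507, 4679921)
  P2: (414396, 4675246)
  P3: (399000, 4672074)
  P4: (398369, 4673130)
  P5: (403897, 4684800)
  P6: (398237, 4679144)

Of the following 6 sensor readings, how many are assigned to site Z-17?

P1 → Z-17
P2 → Z-1
P3 → Z-9
P4 → Z-9
P5 → Z-17
P6 → Z-17
3 of the 6 go to Z-17.

3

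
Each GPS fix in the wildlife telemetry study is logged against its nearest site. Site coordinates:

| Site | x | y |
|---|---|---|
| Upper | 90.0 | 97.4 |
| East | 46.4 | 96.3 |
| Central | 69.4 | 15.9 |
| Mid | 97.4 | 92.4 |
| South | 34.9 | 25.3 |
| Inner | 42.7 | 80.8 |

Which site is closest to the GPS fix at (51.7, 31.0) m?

South

Squared distances to each site:
Upper: 5875.850; East: 4292.180; Central: 541.300; Mid: 5858.450; South: 314.730; Inner: 2561.040.
Minimum at South.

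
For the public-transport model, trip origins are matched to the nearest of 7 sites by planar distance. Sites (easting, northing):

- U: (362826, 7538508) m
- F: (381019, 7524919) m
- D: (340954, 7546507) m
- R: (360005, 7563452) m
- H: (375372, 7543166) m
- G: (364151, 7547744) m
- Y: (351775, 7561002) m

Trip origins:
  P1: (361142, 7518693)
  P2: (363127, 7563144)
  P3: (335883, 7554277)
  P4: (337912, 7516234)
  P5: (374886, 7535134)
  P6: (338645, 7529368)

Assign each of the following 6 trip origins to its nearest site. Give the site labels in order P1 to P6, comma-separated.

U, R, D, D, H, D

P1 → U (d²=395470081.00)
P2 → R (d²=9841748.00)
P3 → D (d²=86087941.00)
P4 → D (d²=925708293.00)
P5 → H (d²=64749220.00)
P6 → D (d²=299076802.00)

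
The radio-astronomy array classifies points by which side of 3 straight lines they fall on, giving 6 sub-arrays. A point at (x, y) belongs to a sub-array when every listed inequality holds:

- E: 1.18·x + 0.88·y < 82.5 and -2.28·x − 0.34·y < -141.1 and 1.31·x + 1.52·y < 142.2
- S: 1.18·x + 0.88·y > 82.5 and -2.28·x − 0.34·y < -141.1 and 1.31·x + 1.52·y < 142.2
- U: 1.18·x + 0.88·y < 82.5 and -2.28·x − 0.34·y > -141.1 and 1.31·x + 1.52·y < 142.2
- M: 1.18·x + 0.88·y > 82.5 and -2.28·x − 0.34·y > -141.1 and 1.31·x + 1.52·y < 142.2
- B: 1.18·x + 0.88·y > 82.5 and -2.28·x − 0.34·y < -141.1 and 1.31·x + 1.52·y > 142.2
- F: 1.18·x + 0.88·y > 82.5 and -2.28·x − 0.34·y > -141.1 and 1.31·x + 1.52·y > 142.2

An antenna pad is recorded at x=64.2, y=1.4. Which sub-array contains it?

1.18·64.2 + 0.88·1.4 = 76.988, which is < 82.5
-2.28·64.2 − 0.34·1.4 = -146.852, which is < -141.1
1.31·64.2 + 1.52·1.4 = 86.230, which is < 142.2
This sign pattern matches E.

E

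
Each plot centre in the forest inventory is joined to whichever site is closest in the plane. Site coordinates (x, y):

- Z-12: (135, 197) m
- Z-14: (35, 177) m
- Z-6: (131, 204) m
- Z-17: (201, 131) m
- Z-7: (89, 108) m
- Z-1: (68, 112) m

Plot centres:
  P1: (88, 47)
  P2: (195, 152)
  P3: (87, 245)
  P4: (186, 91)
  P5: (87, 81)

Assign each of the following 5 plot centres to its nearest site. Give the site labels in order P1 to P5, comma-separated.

P1 → Z-7 (d²=3722.00)
P2 → Z-17 (d²=477.00)
P3 → Z-6 (d²=3617.00)
P4 → Z-17 (d²=1825.00)
P5 → Z-7 (d²=733.00)

Z-7, Z-17, Z-6, Z-17, Z-7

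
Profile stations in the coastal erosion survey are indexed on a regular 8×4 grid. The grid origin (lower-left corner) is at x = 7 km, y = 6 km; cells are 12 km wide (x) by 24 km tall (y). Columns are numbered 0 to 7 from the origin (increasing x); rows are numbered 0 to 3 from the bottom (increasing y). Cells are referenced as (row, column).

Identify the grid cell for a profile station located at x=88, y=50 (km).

(1, 6)

Column index: ⌊(88 − 7) / 12⌋ = ⌊6.750⌋ = 6
Row offset from origin: ⌊(50 − 6) / 24⌋ = ⌊1.833⌋ = 1 → row 1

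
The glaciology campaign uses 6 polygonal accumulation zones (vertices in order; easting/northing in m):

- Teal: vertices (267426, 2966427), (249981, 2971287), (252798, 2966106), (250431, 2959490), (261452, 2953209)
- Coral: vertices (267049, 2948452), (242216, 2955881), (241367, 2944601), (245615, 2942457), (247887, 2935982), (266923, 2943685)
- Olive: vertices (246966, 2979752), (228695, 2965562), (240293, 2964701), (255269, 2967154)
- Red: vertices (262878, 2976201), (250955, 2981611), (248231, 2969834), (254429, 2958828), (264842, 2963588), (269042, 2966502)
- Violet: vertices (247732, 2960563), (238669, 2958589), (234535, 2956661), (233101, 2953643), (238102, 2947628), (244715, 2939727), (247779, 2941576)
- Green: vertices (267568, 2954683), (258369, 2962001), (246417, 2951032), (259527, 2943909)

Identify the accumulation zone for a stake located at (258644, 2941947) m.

Cast a ray rightward from (258644, 2941947). For each polygon, the edges (by vertex number in listed order) whose endpoints lie on opposite sides of northing = 2941947, where each meets that height, and whether that is right or left of the point:
Teal: no edge straddles that height → 0 crossings.
Coral: 4–5 at easting≈245794.0 (left), 5–6 at easting≈262628.0 (right) → 1 crossing.
Olive: no edge straddles that height → 0 crossings.
Red: no edge straddles that height → 0 crossings.
Violet: 5–6 at easting≈242856.9 (left), 7–1 at easting≈247778.1 (left) → 0 crossings.
Green: no edge straddles that height → 0 crossings.
Only Coral has an odd count, so the point is inside Coral.

Coral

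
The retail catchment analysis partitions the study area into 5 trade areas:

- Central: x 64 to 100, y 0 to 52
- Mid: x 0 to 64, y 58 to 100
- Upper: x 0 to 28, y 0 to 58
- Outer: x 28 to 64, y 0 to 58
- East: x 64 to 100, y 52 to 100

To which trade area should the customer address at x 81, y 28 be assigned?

Central

The point has x = 81 and y = 28.
Only Central satisfies 64 ≤ x ≤ 100 and 0 ≤ y ≤ 52.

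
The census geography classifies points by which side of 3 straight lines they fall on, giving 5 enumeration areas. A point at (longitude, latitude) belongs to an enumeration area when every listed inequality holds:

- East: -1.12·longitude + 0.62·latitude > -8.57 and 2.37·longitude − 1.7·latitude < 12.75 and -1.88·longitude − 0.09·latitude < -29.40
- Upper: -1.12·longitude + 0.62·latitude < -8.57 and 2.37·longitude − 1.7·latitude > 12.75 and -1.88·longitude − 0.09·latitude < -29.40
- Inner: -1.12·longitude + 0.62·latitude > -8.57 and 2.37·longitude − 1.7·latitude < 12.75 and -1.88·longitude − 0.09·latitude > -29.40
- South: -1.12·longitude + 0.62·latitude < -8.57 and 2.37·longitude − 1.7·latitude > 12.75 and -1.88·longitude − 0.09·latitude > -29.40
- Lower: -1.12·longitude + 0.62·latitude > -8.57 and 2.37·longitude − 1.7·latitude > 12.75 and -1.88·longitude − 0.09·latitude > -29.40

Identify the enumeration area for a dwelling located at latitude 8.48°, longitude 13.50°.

-1.12·13.50 + 0.62·8.48 = -9.862, which is < -8.57
2.37·13.50 − 1.7·8.48 = 17.579, which is > 12.75
-1.88·13.50 − 0.09·8.48 = -26.143, which is > -29.40
This sign pattern matches South.

South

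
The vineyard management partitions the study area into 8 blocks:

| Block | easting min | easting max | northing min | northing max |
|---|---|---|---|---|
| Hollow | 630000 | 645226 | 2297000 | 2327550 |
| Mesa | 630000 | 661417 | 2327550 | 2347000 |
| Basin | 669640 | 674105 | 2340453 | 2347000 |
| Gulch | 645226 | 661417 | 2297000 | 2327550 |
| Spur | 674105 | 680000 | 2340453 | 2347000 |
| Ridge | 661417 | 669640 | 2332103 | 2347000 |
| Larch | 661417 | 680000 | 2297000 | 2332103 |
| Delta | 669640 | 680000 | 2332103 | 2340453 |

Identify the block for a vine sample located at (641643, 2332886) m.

The point has easting = 641643 and northing = 2332886.
Only Mesa satisfies 630000 ≤ easting ≤ 661417 and 2327550 ≤ northing ≤ 2347000.

Mesa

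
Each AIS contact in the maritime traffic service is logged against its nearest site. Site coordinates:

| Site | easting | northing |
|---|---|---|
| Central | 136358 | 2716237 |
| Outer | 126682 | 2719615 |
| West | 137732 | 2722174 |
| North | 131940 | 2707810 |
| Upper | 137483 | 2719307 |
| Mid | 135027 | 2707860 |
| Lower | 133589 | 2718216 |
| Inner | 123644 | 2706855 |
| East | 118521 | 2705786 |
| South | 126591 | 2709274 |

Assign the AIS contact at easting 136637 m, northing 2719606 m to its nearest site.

Upper

Squared distances to each site:
Central: 11428002.000; Outer: 99102106.000; West: 7793649.000; North: 161207425.000; Upper: 805117.000; Mid: 140560616.000; Lower: 11222404.000; Inner: 331406050.000; East: 519181856.000; South: 207672340.000.
Minimum at Upper.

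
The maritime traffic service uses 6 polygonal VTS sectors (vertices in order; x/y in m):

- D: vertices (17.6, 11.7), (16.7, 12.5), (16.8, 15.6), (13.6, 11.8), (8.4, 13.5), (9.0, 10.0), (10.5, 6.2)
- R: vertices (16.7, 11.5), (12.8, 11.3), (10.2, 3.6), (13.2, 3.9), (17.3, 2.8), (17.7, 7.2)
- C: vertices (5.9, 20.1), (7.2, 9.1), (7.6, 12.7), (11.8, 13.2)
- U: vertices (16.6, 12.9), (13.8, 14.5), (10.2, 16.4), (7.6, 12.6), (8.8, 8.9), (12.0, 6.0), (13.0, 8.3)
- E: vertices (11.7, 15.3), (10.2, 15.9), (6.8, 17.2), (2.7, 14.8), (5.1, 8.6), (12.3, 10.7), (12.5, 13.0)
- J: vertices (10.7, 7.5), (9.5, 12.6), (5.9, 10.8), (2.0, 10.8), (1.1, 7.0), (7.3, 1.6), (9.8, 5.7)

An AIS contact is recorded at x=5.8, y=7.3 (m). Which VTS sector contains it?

J

Cast a ray rightward from (5.8, 7.3). For each polygon, the edges (by vertex number in listed order) whose endpoints lie on opposite sides of y = 7.3, where each meets that height, and whether that is right or left of the point:
D: 6–7 at x≈10.07 (right), 7–1 at x≈11.92 (right) → 2 crossings.
R: 2–3 at x≈11.45 (right), 6–1 at x≈17.68 (right) → 2 crossings.
C: no edge straddles that height → 0 crossings.
U: 5–6 at x≈10.57 (right), 6–7 at x≈12.57 (right) → 2 crossings.
E: no edge straddles that height → 0 crossings.
J: 4–5 at x≈1.17 (left), 7–1 at x≈10.60 (right) → 1 crossing.
Only J has an odd count, so the point is inside J.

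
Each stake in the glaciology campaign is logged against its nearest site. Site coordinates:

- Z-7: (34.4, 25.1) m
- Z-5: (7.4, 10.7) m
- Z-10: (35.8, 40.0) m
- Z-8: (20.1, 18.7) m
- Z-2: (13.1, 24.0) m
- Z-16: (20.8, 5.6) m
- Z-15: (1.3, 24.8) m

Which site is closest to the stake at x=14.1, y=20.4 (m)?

Z-2

Squared distances to each site:
Z-7: 434.180; Z-5: 138.980; Z-10: 855.050; Z-8: 38.890; Z-2: 13.960; Z-16: 263.930; Z-15: 183.200.
Minimum at Z-2.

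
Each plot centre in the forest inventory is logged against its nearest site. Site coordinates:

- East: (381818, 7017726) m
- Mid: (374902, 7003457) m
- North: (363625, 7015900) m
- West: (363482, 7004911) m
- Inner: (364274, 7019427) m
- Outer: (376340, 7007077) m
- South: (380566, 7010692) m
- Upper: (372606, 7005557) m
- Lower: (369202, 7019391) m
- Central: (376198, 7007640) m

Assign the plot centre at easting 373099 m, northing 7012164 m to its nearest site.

Squared distances to each site:
East: 106956805.000; Mid: 79062658.000; North: 103714372.000; West: 145092698.000; Inner: 130631794.000; Outer: 36381650.000; South: 57922873.000; Upper: 43895498.000; Lower: 67416138.000; Central: 30070377.000.
Minimum at Central.

Central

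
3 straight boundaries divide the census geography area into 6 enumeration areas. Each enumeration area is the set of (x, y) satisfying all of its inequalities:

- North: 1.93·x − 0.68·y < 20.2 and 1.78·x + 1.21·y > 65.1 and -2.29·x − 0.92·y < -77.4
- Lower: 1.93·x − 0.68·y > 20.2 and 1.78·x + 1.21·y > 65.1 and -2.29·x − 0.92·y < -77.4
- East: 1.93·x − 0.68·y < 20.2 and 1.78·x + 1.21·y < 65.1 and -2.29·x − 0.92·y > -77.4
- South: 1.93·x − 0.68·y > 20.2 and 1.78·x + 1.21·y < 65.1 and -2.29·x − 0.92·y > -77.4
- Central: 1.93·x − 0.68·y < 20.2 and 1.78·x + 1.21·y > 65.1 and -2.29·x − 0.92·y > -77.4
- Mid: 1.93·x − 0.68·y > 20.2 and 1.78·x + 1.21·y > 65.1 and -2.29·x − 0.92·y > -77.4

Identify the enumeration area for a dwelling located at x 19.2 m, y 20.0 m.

1.93·19.2 − 0.68·20.0 = 23.456, which is > 20.2
1.78·19.2 + 1.21·20.0 = 58.376, which is < 65.1
-2.29·19.2 − 0.92·20.0 = -62.368, which is > -77.4
This sign pattern matches South.

South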